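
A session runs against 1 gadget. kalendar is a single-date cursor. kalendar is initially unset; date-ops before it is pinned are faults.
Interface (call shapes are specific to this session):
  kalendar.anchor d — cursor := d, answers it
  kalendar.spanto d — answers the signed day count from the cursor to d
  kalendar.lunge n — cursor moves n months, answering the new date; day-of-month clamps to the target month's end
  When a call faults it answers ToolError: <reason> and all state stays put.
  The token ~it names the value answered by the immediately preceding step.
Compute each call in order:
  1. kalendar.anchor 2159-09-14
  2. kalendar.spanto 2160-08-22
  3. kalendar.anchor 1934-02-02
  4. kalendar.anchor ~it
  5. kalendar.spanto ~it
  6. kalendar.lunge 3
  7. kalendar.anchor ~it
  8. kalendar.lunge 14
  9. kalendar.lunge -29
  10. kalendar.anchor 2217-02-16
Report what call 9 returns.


Answer: 1933-02-02

Derivation:
> kalendar.anchor d='2159-09-14'
= 2159-09-14
> kalendar.spanto d='2160-08-22'
= 343
> kalendar.anchor d='1934-02-02'
= 1934-02-02
> kalendar.anchor d='~it'
= 1934-02-02
> kalendar.spanto d='~it'
= 0
> kalendar.lunge n='3'
= 1934-05-02
> kalendar.anchor d='~it'
= 1934-05-02
> kalendar.lunge n='14'
= 1935-07-02
> kalendar.lunge n='-29'
= 1933-02-02
> kalendar.anchor d='2217-02-16'
= 2217-02-16


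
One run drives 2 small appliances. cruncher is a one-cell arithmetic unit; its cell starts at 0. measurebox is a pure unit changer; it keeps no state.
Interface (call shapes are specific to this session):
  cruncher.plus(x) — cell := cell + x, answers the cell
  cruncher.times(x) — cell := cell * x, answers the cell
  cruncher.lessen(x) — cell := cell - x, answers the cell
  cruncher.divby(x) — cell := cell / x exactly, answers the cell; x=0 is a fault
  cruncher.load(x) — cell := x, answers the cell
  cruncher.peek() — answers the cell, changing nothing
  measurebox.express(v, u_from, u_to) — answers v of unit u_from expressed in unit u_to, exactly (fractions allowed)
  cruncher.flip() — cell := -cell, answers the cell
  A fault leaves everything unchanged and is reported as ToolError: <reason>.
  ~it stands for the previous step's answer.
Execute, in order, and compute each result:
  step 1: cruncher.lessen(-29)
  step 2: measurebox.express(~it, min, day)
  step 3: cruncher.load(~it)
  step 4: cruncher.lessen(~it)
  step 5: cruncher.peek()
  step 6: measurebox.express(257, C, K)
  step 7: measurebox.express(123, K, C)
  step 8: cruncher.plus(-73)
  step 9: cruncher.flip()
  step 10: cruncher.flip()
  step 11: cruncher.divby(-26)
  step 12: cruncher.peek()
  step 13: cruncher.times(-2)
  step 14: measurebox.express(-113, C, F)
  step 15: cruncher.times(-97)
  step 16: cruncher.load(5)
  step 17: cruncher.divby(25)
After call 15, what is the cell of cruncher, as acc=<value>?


Answer: acc=7081/13

Derivation:
% 1. cruncher.lessen(x='-29') ~> 29
% 2. measurebox.express(v='~it', u_from='min', u_to='day') ~> 29/1440
% 3. cruncher.load(x='~it') ~> 29/1440
% 4. cruncher.lessen(x='~it') ~> 0
% 5. cruncher.peek() ~> 0
% 6. measurebox.express(v='257', u_from='C', u_to='K') ~> 10603/20
% 7. measurebox.express(v='123', u_from='K', u_to='C') ~> -3003/20
% 8. cruncher.plus(x='-73') ~> -73
% 9. cruncher.flip() ~> 73
% 10. cruncher.flip() ~> -73
% 11. cruncher.divby(x='-26') ~> 73/26
% 12. cruncher.peek() ~> 73/26
% 13. cruncher.times(x='-2') ~> -73/13
% 14. measurebox.express(v='-113', u_from='C', u_to='F') ~> -857/5
% 15. cruncher.times(x='-97') ~> 7081/13
% 16. cruncher.load(x='5') ~> 5
% 17. cruncher.divby(x='25') ~> 1/5


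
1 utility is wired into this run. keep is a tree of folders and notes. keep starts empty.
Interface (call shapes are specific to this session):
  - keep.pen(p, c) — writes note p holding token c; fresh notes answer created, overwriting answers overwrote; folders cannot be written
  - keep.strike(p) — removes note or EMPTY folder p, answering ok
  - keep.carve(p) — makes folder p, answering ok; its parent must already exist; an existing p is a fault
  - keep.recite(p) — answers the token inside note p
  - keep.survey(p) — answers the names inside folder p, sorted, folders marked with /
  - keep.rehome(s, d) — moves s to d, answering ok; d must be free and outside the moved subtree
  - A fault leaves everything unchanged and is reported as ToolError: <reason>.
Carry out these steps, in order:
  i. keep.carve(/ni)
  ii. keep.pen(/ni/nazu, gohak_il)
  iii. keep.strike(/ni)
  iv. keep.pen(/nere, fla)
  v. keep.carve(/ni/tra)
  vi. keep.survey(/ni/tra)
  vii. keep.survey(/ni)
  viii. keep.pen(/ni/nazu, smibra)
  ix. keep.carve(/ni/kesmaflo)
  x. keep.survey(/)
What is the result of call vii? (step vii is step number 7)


[in] keep.carve p→/ni
[out] ok
[in] keep.pen p→/ni/nazu c→gohak_il
[out] created
[in] keep.strike p→/ni
[out] ToolError: not empty
[in] keep.pen p→/nere c→fla
[out] created
[in] keep.carve p→/ni/tra
[out] ok
[in] keep.survey p→/ni/tra
[out] []
[in] keep.survey p→/ni
[out] [nazu, tra/]
[in] keep.pen p→/ni/nazu c→smibra
[out] overwrote
[in] keep.carve p→/ni/kesmaflo
[out] ok
[in] keep.survey p→/
[out] [nere, ni/]

Answer: [nazu, tra/]


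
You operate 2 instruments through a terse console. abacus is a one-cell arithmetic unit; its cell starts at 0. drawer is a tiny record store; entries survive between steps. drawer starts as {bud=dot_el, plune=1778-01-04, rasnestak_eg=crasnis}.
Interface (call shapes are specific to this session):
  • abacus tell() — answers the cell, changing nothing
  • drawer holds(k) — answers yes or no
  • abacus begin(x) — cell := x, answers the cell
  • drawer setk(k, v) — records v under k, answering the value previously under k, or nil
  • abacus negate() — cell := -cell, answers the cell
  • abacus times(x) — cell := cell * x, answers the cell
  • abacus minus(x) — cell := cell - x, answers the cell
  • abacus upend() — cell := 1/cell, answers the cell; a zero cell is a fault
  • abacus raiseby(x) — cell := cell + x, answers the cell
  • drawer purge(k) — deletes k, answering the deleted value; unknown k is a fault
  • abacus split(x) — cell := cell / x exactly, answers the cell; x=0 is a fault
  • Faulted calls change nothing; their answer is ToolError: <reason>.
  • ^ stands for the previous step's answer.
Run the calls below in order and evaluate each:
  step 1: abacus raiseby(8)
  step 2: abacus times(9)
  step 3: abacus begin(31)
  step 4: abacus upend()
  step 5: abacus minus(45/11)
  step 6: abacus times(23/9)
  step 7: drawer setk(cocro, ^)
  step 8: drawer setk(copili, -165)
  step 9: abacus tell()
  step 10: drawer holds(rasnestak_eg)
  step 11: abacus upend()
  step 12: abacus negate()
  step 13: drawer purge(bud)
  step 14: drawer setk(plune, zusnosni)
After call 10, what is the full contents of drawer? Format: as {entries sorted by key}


Answer: {bud=dot_el, cocro=-31832/3069, copili=-165, plune=1778-01-04, rasnestak_eg=crasnis}

Derivation:
-- abacus raiseby(x: 8) == 8
-- abacus times(x: 9) == 72
-- abacus begin(x: 31) == 31
-- abacus upend() == 1/31
-- abacus minus(x: 45/11) == -1384/341
-- abacus times(x: 23/9) == -31832/3069
-- drawer setk(k: cocro, v: ^) == nil
-- drawer setk(k: copili, v: -165) == nil
-- abacus tell() == -31832/3069
-- drawer holds(k: rasnestak_eg) == yes
-- abacus upend() == -3069/31832
-- abacus negate() == 3069/31832
-- drawer purge(k: bud) == dot_el
-- drawer setk(k: plune, v: zusnosni) == 1778-01-04


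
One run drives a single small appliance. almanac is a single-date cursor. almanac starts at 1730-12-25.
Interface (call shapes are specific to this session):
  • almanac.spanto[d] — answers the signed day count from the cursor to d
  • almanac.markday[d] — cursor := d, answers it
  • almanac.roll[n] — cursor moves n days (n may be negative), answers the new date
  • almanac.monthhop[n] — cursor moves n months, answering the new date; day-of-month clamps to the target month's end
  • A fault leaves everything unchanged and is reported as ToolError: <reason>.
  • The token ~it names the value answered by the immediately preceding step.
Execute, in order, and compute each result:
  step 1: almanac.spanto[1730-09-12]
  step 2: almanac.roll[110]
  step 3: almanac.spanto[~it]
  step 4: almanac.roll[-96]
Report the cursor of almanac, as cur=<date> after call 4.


Step: almanac.spanto[d=1730-09-12]
Result: -104
Step: almanac.roll[n=110]
Result: 1731-04-14
Step: almanac.spanto[d=~it]
Result: 0
Step: almanac.roll[n=-96]
Result: 1731-01-08

Answer: cur=1731-01-08


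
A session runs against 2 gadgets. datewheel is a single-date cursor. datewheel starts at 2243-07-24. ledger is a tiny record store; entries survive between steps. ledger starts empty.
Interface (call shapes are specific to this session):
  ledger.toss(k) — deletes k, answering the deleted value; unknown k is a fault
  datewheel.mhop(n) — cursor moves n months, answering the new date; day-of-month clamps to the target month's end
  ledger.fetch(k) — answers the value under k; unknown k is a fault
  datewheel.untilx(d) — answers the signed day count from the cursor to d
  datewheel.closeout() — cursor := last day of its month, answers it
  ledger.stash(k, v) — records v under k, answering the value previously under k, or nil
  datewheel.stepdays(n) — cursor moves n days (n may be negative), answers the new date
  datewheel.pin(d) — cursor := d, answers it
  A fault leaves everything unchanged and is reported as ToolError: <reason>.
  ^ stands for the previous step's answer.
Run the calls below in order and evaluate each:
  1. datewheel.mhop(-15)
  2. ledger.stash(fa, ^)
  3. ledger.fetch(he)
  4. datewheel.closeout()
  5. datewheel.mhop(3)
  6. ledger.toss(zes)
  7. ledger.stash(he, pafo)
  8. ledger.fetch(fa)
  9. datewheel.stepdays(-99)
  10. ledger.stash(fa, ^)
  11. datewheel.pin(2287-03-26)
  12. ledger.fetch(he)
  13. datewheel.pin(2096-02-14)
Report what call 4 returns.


→ datewheel.mhop(-15)
← 2242-04-24
→ ledger.stash(fa, ^)
← nil
→ ledger.fetch(he)
← ToolError: no such key he
→ datewheel.closeout()
← 2242-04-30
→ datewheel.mhop(3)
← 2242-07-30
→ ledger.toss(zes)
← ToolError: no such key zes
→ ledger.stash(he, pafo)
← nil
→ ledger.fetch(fa)
← 2242-04-24
→ datewheel.stepdays(-99)
← 2242-04-22
→ ledger.stash(fa, ^)
← 2242-04-24
→ datewheel.pin(2287-03-26)
← 2287-03-26
→ ledger.fetch(he)
← pafo
→ datewheel.pin(2096-02-14)
← 2096-02-14

Answer: 2242-04-30


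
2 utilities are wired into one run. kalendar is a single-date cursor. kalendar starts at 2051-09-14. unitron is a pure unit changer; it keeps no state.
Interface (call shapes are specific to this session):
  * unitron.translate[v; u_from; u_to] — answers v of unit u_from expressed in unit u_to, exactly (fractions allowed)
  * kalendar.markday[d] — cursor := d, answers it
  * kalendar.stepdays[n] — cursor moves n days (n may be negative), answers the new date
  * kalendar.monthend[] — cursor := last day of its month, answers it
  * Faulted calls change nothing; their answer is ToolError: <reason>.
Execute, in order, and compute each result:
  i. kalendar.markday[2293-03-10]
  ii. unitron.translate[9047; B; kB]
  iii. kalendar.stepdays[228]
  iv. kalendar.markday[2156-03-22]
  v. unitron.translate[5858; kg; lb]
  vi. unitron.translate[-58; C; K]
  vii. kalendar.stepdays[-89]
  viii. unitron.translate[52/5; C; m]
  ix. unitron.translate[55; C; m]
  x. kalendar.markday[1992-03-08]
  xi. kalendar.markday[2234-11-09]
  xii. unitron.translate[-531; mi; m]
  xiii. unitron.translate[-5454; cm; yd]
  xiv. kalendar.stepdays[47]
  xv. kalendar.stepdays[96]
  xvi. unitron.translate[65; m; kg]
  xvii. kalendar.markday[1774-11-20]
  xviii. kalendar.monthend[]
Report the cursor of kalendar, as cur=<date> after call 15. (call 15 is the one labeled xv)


CALL markday[d: 2293-03-10]
RET  2293-03-10
CALL translate[v: 9047; u_from: B; u_to: kB]
RET  9047/1000
CALL stepdays[n: 228]
RET  2293-10-24
CALL markday[d: 2156-03-22]
RET  2156-03-22
CALL translate[v: 5858; u_from: kg; u_to: lb]
RET  585800000000/45359237
CALL translate[v: -58; u_from: C; u_to: K]
RET  4303/20
CALL stepdays[n: -89]
RET  2155-12-24
CALL translate[v: 52/5; u_from: C; u_to: m]
RET  ToolError: incompatible units
CALL translate[v: 55; u_from: C; u_to: m]
RET  ToolError: incompatible units
CALL markday[d: 1992-03-08]
RET  1992-03-08
CALL markday[d: 2234-11-09]
RET  2234-11-09
CALL translate[v: -531; u_from: mi; u_to: m]
RET  -106820208/125
CALL translate[v: -5454; u_from: cm; u_to: yd]
RET  -7575/127
CALL stepdays[n: 47]
RET  2234-12-26
CALL stepdays[n: 96]
RET  2235-04-01
CALL translate[v: 65; u_from: m; u_to: kg]
RET  ToolError: incompatible units
CALL markday[d: 1774-11-20]
RET  1774-11-20
CALL monthend[]
RET  1774-11-30

Answer: cur=2235-04-01


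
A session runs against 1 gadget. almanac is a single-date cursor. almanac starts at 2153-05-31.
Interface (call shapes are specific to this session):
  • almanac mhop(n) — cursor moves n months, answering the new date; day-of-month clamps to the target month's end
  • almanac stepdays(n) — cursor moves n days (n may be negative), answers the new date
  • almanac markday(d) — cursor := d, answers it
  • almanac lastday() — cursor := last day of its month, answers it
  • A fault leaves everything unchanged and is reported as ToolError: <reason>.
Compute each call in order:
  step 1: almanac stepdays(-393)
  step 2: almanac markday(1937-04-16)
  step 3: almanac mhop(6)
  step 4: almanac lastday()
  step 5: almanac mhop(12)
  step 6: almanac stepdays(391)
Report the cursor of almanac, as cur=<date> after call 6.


Answer: cur=1939-11-26

Derivation:
// 1. almanac stepdays(n: -393) : 2152-05-03
// 2. almanac markday(d: 1937-04-16) : 1937-04-16
// 3. almanac mhop(n: 6) : 1937-10-16
// 4. almanac lastday() : 1937-10-31
// 5. almanac mhop(n: 12) : 1938-10-31
// 6. almanac stepdays(n: 391) : 1939-11-26


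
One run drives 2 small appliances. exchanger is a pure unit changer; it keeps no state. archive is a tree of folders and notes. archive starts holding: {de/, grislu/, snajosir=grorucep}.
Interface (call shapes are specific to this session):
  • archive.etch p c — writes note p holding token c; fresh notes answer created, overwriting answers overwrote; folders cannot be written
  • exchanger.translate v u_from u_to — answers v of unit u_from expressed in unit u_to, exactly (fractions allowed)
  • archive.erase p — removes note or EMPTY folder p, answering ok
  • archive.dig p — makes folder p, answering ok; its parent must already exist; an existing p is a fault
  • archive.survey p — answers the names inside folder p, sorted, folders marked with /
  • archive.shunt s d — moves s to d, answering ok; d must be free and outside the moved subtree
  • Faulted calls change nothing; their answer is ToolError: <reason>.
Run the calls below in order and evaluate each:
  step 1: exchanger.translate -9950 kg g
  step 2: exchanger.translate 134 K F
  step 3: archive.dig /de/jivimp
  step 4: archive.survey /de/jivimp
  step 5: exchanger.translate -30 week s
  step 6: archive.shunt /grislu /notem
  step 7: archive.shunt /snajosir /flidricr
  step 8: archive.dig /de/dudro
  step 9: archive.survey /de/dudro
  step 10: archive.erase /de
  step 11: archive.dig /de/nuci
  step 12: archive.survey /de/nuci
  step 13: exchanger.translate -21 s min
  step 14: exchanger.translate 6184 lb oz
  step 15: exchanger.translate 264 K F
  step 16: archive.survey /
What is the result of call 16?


Answer: [de/, flidricr, notem/]

Derivation:
Invoking translate with -9950, kg, g, which returns -9950000.
I try translate with 134, K, F, and observe -21847/100.
Now I run dig with /de/jivimp, and get ok.
Using survey with /de/jivimp, and get [].
I use translate with -30, week, s, and see -18144000.
I call shunt with /grislu, /notem, yielding ok.
Now I run shunt with /snajosir, /flidricr, — result: ok.
Now I run dig with /de/dudro, and get ok.
I invoke survey with /de/dudro, — result: [].
I try erase with /de, — result: ToolError: not empty.
Calling dig with /de/nuci, and get ok.
Calling survey with /de/nuci, → [].
I try translate with -21, s, min, and observe -7/20.
I call translate with 6184, lb, oz, and observe 98944.
I invoke translate with 264, K, F: 1553/100.
I use survey with /, and see [de/, flidricr, notem/].


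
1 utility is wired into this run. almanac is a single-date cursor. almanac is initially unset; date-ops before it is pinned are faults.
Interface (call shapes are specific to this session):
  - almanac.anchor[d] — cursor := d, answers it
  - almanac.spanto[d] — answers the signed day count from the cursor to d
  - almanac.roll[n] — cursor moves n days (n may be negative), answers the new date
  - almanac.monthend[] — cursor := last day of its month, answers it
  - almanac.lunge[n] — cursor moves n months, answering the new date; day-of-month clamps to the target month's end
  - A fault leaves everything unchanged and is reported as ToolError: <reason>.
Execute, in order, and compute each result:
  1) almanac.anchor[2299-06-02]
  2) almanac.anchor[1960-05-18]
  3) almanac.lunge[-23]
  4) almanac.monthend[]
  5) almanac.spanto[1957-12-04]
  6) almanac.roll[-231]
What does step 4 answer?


-- almanac.anchor(2299-06-02) : 2299-06-02
-- almanac.anchor(1960-05-18) : 1960-05-18
-- almanac.lunge(-23) : 1958-06-18
-- almanac.monthend() : 1958-06-30
-- almanac.spanto(1957-12-04) : -208
-- almanac.roll(-231) : 1957-11-11

Answer: 1958-06-30


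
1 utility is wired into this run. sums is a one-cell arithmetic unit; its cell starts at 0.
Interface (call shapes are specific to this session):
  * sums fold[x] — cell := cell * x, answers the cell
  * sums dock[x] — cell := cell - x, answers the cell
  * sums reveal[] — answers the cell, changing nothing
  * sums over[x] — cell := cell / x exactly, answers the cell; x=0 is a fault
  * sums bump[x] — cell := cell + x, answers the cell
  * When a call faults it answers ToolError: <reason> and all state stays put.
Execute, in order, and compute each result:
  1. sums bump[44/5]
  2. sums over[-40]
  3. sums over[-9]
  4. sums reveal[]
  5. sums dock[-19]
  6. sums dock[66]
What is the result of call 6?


Answer: -21139/450

Derivation:
! sums bump(x=44/5) ~> 44/5
! sums over(x=-40) ~> -11/50
! sums over(x=-9) ~> 11/450
! sums reveal() ~> 11/450
! sums dock(x=-19) ~> 8561/450
! sums dock(x=66) ~> -21139/450


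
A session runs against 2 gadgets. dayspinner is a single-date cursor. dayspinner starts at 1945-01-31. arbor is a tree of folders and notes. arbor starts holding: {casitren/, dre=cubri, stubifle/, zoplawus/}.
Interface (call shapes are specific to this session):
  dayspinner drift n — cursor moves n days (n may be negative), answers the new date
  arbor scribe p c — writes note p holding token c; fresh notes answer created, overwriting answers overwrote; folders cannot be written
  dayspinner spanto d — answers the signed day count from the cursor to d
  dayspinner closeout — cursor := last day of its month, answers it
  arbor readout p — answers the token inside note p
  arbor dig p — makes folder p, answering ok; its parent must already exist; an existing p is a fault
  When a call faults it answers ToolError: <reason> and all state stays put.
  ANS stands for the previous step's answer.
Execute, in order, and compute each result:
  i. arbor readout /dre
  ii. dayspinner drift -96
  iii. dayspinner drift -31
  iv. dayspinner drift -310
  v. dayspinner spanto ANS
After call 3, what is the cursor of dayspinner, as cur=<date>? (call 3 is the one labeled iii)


# arbor readout(p: /dre) : cubri
# dayspinner drift(n: -96) : 1944-10-27
# dayspinner drift(n: -31) : 1944-09-26
# dayspinner drift(n: -310) : 1943-11-21
# dayspinner spanto(d: ANS) : 0

Answer: cur=1944-09-26


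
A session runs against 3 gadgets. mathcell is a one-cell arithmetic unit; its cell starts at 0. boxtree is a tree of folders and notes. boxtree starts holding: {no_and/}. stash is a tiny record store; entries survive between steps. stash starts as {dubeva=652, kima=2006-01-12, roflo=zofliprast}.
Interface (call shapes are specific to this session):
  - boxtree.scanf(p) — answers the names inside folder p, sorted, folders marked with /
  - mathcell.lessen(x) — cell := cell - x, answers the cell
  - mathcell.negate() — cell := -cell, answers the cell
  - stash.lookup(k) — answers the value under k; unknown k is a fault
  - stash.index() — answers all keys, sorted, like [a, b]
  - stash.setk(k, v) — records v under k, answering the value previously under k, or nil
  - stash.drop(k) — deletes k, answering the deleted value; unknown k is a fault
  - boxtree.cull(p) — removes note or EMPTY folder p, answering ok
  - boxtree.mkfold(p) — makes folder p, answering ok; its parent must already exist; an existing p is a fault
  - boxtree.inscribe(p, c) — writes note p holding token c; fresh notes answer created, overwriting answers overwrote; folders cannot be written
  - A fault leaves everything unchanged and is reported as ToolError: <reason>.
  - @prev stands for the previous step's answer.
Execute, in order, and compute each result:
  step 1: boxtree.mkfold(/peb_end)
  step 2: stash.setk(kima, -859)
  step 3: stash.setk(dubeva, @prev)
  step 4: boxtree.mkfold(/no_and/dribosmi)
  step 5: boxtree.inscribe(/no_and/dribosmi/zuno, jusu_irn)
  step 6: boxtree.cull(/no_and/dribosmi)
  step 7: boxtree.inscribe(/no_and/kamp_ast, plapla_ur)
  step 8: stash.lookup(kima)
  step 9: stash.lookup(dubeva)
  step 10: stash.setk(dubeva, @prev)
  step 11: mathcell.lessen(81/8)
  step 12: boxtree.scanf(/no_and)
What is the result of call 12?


Answer: [dribosmi/, kamp_ast]

Derivation:
> boxtree.mkfold p=/peb_end
:: ok
> stash.setk k=kima v=-859
:: 2006-01-12
> stash.setk k=dubeva v=@prev
:: 652
> boxtree.mkfold p=/no_and/dribosmi
:: ok
> boxtree.inscribe p=/no_and/dribosmi/zuno c=jusu_irn
:: created
> boxtree.cull p=/no_and/dribosmi
:: ToolError: not empty
> boxtree.inscribe p=/no_and/kamp_ast c=plapla_ur
:: created
> stash.lookup k=kima
:: -859
> stash.lookup k=dubeva
:: 2006-01-12
> stash.setk k=dubeva v=@prev
:: 2006-01-12
> mathcell.lessen x=81/8
:: -81/8
> boxtree.scanf p=/no_and
:: [dribosmi/, kamp_ast]


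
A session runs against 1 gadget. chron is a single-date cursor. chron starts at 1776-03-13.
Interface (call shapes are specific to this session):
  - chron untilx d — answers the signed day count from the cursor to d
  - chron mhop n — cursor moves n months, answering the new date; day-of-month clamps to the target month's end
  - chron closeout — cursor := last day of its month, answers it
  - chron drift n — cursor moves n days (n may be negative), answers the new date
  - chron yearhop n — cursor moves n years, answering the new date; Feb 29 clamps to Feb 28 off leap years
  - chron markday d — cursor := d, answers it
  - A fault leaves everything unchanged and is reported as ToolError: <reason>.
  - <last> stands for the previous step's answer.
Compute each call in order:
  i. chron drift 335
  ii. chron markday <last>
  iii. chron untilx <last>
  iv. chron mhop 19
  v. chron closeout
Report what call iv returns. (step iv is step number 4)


Answer: 1778-09-11

Derivation:
==> chron drift(n='335')
<== 1777-02-11
==> chron markday(d='<last>')
<== 1777-02-11
==> chron untilx(d='<last>')
<== 0
==> chron mhop(n='19')
<== 1778-09-11
==> chron closeout()
<== 1778-09-30


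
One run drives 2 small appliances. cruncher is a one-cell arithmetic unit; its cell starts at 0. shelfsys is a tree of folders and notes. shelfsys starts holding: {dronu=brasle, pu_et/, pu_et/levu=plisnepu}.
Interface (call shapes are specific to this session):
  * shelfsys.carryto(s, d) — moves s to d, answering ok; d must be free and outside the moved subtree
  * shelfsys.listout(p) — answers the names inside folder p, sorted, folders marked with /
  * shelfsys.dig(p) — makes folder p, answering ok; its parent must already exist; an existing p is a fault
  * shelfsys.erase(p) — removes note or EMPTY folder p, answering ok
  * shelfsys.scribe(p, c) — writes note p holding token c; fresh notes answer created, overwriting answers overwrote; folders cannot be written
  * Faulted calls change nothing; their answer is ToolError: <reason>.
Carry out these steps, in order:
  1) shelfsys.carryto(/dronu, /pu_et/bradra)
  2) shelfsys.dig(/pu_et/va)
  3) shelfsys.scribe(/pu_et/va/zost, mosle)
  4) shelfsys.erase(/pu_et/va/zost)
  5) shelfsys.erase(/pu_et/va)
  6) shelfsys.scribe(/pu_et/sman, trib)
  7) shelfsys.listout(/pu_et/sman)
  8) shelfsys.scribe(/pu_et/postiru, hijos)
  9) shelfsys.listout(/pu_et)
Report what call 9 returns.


-> shelfsys.carryto(/dronu, /pu_et/bradra)
<- ok
-> shelfsys.dig(/pu_et/va)
<- ok
-> shelfsys.scribe(/pu_et/va/zost, mosle)
<- created
-> shelfsys.erase(/pu_et/va/zost)
<- ok
-> shelfsys.erase(/pu_et/va)
<- ok
-> shelfsys.scribe(/pu_et/sman, trib)
<- created
-> shelfsys.listout(/pu_et/sman)
<- ToolError: not a directory
-> shelfsys.scribe(/pu_et/postiru, hijos)
<- created
-> shelfsys.listout(/pu_et)
<- [bradra, levu, postiru, sman]

Answer: [bradra, levu, postiru, sman]


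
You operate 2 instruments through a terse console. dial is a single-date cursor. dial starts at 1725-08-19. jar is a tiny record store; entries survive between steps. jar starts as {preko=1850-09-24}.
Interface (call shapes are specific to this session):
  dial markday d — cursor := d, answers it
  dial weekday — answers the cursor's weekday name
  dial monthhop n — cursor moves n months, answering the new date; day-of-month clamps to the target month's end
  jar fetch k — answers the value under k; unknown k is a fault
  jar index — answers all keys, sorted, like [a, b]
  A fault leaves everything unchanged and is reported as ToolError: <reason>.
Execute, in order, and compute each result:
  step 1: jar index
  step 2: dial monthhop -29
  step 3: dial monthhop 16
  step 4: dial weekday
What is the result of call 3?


Answer: 1724-07-19

Derivation:
// 1. jar index() -> [preko]
// 2. dial monthhop(n='-29') -> 1723-03-19
// 3. dial monthhop(n='16') -> 1724-07-19
// 4. dial weekday() -> Wednesday


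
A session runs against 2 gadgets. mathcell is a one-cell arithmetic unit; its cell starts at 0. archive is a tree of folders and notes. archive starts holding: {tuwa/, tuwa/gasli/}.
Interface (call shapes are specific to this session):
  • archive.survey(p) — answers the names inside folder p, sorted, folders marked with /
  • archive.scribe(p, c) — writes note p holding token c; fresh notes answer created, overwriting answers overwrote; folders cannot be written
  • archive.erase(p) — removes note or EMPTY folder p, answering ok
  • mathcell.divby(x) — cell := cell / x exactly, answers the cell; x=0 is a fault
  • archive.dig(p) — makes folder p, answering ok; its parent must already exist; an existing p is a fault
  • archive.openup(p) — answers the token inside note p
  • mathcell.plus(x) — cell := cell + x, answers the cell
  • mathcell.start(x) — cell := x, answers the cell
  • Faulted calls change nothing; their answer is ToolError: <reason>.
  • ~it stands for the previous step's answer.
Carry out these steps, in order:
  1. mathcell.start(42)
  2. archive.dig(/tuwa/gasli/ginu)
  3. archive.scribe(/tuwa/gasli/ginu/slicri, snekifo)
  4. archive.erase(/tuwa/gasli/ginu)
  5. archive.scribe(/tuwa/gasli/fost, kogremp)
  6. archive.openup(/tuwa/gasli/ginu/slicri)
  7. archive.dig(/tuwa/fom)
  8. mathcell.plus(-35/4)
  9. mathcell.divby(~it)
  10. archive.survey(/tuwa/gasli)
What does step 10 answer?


Answer: [fost, ginu/]

Derivation:
Then mathcell.start with x='42', yielding 42.
Using archive.dig with p='/tuwa/gasli/ginu', and get ok.
I call archive.scribe with p='/tuwa/gasli/ginu/slicri', c='snekifo', giving created.
Calling archive.erase with p='/tuwa/gasli/ginu', yielding ToolError: not empty.
I invoke archive.scribe with p='/tuwa/gasli/fost', c='kogremp': created.
I call archive.openup with p='/tuwa/gasli/ginu/slicri', which returns snekifo.
Using archive.dig with p='/tuwa/fom', — result: ok.
I invoke mathcell.plus with x='-35/4', giving 133/4.
Now I run mathcell.divby with x='~it', and get 1.
I invoke archive.survey with p='/tuwa/gasli', → [fost, ginu/].


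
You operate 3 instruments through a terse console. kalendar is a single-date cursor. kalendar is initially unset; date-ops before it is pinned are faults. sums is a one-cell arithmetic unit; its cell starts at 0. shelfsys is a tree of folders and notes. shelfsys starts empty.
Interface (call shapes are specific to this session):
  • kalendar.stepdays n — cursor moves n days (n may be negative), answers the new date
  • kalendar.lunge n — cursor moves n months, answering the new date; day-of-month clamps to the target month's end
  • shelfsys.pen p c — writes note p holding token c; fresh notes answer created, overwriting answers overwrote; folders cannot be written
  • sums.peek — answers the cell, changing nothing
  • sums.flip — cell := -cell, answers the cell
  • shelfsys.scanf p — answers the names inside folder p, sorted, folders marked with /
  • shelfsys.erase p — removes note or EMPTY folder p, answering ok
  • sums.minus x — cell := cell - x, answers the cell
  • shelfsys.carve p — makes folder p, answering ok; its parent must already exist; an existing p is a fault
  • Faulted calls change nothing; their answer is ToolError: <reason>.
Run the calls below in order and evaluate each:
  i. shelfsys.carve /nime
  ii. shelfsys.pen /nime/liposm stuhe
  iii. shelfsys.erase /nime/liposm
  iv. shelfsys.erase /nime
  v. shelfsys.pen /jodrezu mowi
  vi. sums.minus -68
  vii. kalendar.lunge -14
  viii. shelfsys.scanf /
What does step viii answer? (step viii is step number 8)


Answer: [jodrezu]

Derivation:
Using shelfsys.carve using p→/nime, which returns ok.
I call shelfsys.pen using p→/nime/liposm, c→stuhe, and get created.
Using shelfsys.erase using p→/nime/liposm, which returns ok.
Next I call shelfsys.erase using p→/nime, and see ok.
Calling shelfsys.pen using p→/jodrezu, c→mowi, yielding created.
I invoke sums.minus using x→-68, and observe 68.
Using kalendar.lunge using n→-14, which returns ToolError: no date set.
Calling shelfsys.scanf using p→/: [jodrezu].


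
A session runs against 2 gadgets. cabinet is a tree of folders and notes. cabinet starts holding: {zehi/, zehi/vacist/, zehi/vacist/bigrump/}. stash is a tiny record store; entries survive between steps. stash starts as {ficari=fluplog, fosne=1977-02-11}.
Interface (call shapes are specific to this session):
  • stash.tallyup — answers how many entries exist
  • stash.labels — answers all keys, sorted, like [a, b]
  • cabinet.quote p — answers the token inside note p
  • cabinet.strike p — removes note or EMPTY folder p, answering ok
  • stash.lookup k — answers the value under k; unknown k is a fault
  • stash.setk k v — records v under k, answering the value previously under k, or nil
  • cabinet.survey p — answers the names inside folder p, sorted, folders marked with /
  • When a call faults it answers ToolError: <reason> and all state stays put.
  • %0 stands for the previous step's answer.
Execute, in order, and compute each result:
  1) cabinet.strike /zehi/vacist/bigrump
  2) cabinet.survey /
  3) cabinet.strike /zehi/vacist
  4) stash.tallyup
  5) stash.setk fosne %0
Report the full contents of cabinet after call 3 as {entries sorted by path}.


! cabinet.strike(p='/zehi/vacist/bigrump') : ok
! cabinet.survey(p='/') : [zehi/]
! cabinet.strike(p='/zehi/vacist') : ok
! stash.tallyup() : 2
! stash.setk(k='fosne', v='%0') : 1977-02-11

Answer: {zehi/}


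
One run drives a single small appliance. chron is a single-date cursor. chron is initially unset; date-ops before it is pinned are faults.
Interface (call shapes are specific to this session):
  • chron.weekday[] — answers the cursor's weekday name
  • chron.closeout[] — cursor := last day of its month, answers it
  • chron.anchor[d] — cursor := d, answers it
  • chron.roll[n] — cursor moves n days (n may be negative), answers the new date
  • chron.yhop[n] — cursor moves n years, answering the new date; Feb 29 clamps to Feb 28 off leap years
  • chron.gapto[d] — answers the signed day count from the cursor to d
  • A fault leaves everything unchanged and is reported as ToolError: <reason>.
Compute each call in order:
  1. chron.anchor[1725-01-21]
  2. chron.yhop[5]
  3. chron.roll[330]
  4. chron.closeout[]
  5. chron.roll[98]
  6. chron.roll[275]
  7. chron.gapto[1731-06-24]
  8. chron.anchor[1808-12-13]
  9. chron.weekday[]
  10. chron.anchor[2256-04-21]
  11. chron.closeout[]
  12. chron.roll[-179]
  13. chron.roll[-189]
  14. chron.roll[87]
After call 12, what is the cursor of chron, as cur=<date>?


[in] chron.anchor 1725-01-21
[out] 1725-01-21
[in] chron.yhop 5
[out] 1730-01-21
[in] chron.roll 330
[out] 1730-12-17
[in] chron.closeout
[out] 1730-12-31
[in] chron.roll 98
[out] 1731-04-08
[in] chron.roll 275
[out] 1732-01-08
[in] chron.gapto 1731-06-24
[out] -198
[in] chron.anchor 1808-12-13
[out] 1808-12-13
[in] chron.weekday
[out] Tuesday
[in] chron.anchor 2256-04-21
[out] 2256-04-21
[in] chron.closeout
[out] 2256-04-30
[in] chron.roll -179
[out] 2255-11-03
[in] chron.roll -189
[out] 2255-04-28
[in] chron.roll 87
[out] 2255-07-24

Answer: cur=2255-11-03


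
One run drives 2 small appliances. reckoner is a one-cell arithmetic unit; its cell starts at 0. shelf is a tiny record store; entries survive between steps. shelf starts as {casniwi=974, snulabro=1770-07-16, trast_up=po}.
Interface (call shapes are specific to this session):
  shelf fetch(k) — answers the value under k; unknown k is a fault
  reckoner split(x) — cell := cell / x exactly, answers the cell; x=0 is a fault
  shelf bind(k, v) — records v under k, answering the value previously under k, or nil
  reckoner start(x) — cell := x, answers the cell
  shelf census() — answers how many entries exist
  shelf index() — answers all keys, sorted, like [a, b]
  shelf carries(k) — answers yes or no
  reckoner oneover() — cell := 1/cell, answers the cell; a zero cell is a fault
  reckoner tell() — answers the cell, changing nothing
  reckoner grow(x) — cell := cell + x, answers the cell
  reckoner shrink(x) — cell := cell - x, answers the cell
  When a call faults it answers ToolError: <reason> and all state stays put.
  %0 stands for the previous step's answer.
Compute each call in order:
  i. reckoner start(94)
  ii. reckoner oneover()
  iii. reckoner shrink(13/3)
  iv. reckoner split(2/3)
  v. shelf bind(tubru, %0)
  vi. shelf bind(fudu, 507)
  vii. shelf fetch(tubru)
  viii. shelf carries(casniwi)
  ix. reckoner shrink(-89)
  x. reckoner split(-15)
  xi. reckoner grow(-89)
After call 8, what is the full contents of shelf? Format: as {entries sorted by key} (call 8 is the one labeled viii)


$ reckoner start x=94
= 94
$ reckoner oneover
= 1/94
$ reckoner shrink x=13/3
= -1219/282
$ reckoner split x=2/3
= -1219/188
$ shelf bind k=tubru v=%0
= nil
$ shelf bind k=fudu v=507
= nil
$ shelf fetch k=tubru
= -1219/188
$ shelf carries k=casniwi
= yes
$ reckoner shrink x=-89
= 15513/188
$ reckoner split x=-15
= -5171/940
$ reckoner grow x=-89
= -88831/940

Answer: {casniwi=974, fudu=507, snulabro=1770-07-16, trast_up=po, tubru=-1219/188}


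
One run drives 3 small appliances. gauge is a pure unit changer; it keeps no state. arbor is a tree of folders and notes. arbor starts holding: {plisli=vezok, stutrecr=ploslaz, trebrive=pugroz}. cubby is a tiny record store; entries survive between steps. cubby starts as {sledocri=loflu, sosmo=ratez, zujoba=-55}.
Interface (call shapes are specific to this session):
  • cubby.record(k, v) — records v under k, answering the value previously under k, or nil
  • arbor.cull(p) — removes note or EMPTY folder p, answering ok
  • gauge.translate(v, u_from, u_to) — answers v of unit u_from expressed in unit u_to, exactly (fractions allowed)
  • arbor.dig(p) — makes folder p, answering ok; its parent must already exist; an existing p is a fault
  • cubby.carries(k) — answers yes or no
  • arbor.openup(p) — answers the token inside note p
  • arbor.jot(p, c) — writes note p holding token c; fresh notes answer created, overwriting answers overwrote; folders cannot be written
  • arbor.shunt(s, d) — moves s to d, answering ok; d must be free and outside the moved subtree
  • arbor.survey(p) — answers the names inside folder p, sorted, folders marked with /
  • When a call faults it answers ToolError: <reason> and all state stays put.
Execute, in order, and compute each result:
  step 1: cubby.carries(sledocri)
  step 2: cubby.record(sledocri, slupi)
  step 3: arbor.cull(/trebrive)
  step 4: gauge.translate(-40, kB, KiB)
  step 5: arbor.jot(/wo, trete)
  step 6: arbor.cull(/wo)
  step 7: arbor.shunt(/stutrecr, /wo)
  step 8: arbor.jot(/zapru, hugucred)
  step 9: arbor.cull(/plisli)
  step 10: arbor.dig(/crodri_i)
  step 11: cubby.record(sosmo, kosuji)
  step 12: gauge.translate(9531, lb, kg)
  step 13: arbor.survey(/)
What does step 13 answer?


I invoke cubby.carries on k: sledocri, and observe yes.
Then cubby.record on k: sledocri, v: slupi, — result: loflu.
Invoking arbor.cull on p: /trebrive, and get ok.
Now I run gauge.translate on v: -40, u_from: kB, u_to: KiB, and get -625/16.
I try arbor.jot on p: /wo, c: trete, — result: created.
I run arbor.cull on p: /wo, and see ok.
Invoking arbor.shunt on s: /stutrecr, d: /wo, yielding ok.
Then arbor.jot on p: /zapru, c: hugucred, and observe created.
Calling arbor.cull on p: /plisli, and observe ok.
Using arbor.dig on p: /crodri_i, which returns ok.
I invoke cubby.record on k: sosmo, v: kosuji: ratez.
I invoke gauge.translate on v: 9531, u_from: lb, u_to: kg: 432318887847/100000000.
I invoke arbor.survey on p: /, and see [crodri_i/, wo, zapru].

Answer: [crodri_i/, wo, zapru]


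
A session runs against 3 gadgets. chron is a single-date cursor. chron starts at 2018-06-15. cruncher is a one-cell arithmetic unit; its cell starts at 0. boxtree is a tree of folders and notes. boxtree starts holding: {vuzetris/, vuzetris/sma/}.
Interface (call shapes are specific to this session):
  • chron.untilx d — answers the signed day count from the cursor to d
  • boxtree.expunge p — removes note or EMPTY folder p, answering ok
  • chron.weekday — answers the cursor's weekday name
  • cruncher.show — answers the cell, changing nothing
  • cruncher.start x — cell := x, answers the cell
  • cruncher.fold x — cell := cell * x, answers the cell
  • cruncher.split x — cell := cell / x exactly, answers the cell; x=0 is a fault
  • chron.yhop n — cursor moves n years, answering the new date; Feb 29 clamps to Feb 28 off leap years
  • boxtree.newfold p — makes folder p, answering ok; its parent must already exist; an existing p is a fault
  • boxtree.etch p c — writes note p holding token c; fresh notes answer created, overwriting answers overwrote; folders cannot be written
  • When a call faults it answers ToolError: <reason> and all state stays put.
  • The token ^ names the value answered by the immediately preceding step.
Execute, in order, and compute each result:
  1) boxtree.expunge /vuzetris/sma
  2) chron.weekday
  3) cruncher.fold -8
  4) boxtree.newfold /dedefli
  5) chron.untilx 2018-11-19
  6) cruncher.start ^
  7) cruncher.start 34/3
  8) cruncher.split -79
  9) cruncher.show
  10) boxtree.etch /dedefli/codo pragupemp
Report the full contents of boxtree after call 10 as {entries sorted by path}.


> boxtree.expunge p=/vuzetris/sma
[out] ok
> chron.weekday
[out] Friday
> cruncher.fold x=-8
[out] 0
> boxtree.newfold p=/dedefli
[out] ok
> chron.untilx d=2018-11-19
[out] 157
> cruncher.start x=^
[out] 157
> cruncher.start x=34/3
[out] 34/3
> cruncher.split x=-79
[out] -34/237
> cruncher.show
[out] -34/237
> boxtree.etch p=/dedefli/codo c=pragupemp
[out] created

Answer: {dedefli/, dedefli/codo=pragupemp, vuzetris/}


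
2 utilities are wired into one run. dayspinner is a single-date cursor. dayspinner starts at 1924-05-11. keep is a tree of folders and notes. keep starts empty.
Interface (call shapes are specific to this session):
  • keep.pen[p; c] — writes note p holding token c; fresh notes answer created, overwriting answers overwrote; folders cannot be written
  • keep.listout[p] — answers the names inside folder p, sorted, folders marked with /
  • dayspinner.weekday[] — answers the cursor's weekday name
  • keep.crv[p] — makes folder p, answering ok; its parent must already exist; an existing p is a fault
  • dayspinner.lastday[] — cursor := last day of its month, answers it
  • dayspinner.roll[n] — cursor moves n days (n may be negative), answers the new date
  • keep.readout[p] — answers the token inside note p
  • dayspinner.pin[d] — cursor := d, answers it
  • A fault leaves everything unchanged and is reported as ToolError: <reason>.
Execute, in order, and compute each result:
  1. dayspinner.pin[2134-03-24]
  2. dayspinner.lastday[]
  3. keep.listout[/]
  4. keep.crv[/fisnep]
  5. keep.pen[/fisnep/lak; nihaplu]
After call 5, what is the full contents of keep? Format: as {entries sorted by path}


-> pin(2134-03-24)
<- 2134-03-24
-> lastday()
<- 2134-03-31
-> listout(/)
<- []
-> crv(/fisnep)
<- ok
-> pen(/fisnep/lak, nihaplu)
<- created

Answer: {fisnep/, fisnep/lak=nihaplu}
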